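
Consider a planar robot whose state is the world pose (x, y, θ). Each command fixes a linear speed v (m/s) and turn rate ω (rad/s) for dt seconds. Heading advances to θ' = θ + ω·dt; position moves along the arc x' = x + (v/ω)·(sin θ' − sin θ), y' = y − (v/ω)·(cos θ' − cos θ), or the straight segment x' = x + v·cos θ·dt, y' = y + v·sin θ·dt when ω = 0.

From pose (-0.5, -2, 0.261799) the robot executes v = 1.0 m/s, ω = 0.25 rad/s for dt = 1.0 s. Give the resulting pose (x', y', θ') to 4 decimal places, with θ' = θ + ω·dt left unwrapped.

(0.4237, -1.6238, 0.5118)

θ' = 0.2618 + 0.25·1.0 = 0.5118
R = v/ω = 1.0/0.25 = 4.0000
x' = -0.5 + 4.0000·(sin 0.5118 − sin 0.2618) = 0.4237
y' = -2 − 4.0000·(cos 0.5118 − cos 0.2618) = -1.6238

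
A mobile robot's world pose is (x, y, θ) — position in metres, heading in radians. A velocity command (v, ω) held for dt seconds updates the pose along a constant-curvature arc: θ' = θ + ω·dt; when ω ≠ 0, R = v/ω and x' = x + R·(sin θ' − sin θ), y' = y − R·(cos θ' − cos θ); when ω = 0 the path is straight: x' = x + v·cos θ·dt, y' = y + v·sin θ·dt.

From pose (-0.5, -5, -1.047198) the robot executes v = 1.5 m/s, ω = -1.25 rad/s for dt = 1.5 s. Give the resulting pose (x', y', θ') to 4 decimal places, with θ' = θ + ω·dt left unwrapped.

θ' = -1.0472 + -1.25·1.5 = -2.9222
R = v/ω = 1.5/-1.25 = -1.2000
x' = -0.5 + -1.2000·(sin -2.9222 − sin -1.0472) = -1.2781
y' = -5 − -1.2000·(cos -2.9222 − cos -1.0472) = -6.7712

(-1.2781, -6.7712, -2.9222)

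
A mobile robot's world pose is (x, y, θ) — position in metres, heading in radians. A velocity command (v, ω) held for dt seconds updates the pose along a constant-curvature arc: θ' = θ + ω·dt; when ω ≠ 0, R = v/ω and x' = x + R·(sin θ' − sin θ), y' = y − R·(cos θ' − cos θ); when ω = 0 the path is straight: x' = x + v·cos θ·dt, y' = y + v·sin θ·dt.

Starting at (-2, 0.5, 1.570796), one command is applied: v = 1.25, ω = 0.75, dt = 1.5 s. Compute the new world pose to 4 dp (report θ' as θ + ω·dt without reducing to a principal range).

(-2.9480, 2.0038, 2.6958)

θ' = 1.5708 + 0.75·1.5 = 2.6958
R = v/ω = 1.25/0.75 = 1.6667
x' = -2 + 1.6667·(sin 2.6958 − sin 1.5708) = -2.9480
y' = 0.5 − 1.6667·(cos 2.6958 − cos 1.5708) = 2.0038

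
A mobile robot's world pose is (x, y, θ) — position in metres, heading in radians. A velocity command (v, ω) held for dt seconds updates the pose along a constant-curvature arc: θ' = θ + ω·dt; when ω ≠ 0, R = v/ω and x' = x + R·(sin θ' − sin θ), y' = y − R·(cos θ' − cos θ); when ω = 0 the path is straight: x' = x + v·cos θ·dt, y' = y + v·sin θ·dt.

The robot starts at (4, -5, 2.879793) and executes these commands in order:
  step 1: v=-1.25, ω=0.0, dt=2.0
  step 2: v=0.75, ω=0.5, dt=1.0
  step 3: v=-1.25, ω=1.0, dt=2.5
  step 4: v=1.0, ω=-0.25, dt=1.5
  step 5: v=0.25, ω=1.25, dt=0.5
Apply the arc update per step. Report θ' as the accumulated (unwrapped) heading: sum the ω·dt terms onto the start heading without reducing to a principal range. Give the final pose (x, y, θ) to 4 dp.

(7.2166, -4.1599, 6.1298)

step 1: θ'=2.8798 (straight) → pose (6.4148, -5.6470, 2.8798)
step 2: θ'=3.3798 (R=1.5000) → pose (5.6727, -5.6383, 3.3798)
step 3: θ'=5.8798 (R=-1.2500) → pose (5.8684, -3.2739, 5.8798)
step 4: θ'=5.5048 (R=-4.0000) → pose (7.1068, -4.1047, 5.5048)
step 5: θ'=6.1298 (R=0.2000) → pose (7.2166, -4.1599, 6.1298)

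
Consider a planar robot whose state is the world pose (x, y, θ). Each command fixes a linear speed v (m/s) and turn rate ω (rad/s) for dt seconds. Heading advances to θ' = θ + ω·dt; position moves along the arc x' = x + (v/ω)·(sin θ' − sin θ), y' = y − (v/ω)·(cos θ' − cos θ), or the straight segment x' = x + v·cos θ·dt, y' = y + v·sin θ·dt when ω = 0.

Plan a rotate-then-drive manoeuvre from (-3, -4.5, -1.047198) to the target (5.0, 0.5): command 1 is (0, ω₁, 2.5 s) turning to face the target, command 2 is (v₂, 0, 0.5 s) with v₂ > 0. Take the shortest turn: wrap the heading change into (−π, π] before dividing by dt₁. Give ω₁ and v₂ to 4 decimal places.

ω₁ = 0.6423, v₂ = 18.8680

heading to target = atan2(0.5−-4.5, 5−-3) = 0.5586
Δθ = wrap(0.5586 − -1.0472) = 1.6058; ω₁ = Δθ/dt₁ = 0.6423
distance = √((5−-3)² + (0.5−-4.5)²) = 9.4340; v₂ = distance/dt₂ = 18.8680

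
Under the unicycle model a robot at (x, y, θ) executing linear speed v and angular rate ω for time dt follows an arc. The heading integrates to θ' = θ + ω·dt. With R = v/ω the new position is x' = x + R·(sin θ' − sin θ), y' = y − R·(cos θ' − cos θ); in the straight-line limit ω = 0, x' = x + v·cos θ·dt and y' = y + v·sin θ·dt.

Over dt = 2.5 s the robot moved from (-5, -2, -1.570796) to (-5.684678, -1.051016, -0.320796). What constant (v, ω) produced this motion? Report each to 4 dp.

Δθ = -0.320796 − -1.570796 = 1.250000
ω = Δθ/dt = 1.250000/2.5 = 0.5000
R = −Δy/(cos θ' − cos θ) = -1.0000
v = R·ω = -1.0000·0.5000 = -0.5000

v = -0.5000, ω = 0.5000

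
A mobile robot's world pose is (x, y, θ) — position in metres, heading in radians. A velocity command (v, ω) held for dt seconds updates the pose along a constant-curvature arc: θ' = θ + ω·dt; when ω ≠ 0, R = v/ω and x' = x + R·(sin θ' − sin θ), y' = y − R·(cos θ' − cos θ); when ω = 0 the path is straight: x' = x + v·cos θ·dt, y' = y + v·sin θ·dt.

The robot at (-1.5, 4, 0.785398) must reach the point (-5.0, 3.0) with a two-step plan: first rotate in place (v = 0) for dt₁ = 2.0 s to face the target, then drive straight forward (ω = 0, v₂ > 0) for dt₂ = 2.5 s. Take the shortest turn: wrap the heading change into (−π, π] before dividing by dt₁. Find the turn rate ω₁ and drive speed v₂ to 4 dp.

ω₁ = 1.3172, v₂ = 1.4560

heading to target = atan2(3−4, -5−-1.5) = -2.8633
Δθ = wrap(-2.8633 − 0.7854) = 2.6345; ω₁ = Δθ/dt₁ = 1.3172
distance = √((-5−-1.5)² + (3−4)²) = 3.6401; v₂ = distance/dt₂ = 1.4560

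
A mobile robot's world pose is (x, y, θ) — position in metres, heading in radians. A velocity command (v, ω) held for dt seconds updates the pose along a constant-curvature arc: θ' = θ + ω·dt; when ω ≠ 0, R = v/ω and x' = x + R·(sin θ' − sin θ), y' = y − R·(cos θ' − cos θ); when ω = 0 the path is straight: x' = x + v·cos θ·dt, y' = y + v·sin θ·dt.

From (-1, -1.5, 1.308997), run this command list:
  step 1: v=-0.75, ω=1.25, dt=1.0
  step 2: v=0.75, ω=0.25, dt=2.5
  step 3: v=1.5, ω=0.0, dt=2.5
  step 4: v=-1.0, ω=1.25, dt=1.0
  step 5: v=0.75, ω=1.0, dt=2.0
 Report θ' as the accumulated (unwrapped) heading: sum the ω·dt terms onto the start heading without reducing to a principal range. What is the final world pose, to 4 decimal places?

(-4.7059, -2.1913, 6.4340)

step 1: θ'=2.5590 (R=-0.6000) → pose (-0.7506, -2.1563, 2.5590)
step 2: θ'=3.1840 (R=3.0000) → pose (-2.5283, -1.6641, 3.1840)
step 3: θ'=3.1840 (straight) → pose (-6.2749, -1.8231, 3.1840)
step 4: θ'=4.4340 (R=-0.8000) → pose (-5.5397, -1.2437, 4.4340)
step 5: θ'=6.4340 (R=0.7500) → pose (-4.7059, -2.1913, 6.4340)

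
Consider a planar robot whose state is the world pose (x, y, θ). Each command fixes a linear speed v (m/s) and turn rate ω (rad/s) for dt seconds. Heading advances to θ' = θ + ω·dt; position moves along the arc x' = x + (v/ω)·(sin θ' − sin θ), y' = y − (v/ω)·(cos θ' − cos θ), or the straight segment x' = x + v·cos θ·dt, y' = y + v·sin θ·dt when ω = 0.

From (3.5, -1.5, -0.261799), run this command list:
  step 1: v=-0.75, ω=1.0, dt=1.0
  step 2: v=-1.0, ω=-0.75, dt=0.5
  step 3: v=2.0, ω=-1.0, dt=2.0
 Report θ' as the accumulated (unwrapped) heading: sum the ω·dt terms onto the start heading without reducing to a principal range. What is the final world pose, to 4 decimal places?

(5.0838, -3.9312, -1.6368)

step 1: θ'=0.7382 (R=-0.7500) → pose (2.8012, -1.6697, 0.7382)
step 2: θ'=0.3632 (R=1.3333) → pose (2.3776, -1.9298, 0.3632)
step 3: θ'=-1.6368 (R=-2.0000) → pose (5.0838, -3.9312, -1.6368)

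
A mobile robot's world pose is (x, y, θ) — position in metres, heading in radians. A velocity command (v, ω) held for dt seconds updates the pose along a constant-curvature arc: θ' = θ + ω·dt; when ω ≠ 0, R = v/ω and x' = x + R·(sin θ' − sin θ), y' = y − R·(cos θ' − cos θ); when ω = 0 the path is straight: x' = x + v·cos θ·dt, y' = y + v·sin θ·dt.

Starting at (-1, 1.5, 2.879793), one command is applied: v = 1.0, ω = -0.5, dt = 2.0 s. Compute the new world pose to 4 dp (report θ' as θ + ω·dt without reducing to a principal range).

θ' = 2.8798 + -0.5·2.0 = 1.8798
R = v/ω = 1.0/-0.5 = -2.0000
x' = -1 + -2.0000·(sin 1.8798 − sin 2.8798) = -2.3876
y' = 1.5 − -2.0000·(cos 1.8798 − cos 2.8798) = 2.8236

(-2.3876, 2.8236, 1.8798)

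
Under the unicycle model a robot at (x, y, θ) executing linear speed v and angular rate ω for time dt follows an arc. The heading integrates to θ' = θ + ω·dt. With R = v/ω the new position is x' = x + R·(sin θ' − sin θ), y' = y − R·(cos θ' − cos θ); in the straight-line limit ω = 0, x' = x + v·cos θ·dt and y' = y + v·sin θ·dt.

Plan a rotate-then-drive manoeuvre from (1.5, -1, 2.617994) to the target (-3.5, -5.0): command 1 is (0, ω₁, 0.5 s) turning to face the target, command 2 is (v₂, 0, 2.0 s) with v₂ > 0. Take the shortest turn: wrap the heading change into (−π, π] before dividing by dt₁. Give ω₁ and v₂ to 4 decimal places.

heading to target = atan2(-5−-1, -3.5−1.5) = -2.4669
Δθ = wrap(-2.4669 − 2.6180) = 1.1983; ω₁ = Δθ/dt₁ = 2.3967
distance = √((-3.5−1.5)² + (-5−-1)²) = 6.4031; v₂ = distance/dt₂ = 3.2016

ω₁ = 2.3967, v₂ = 3.2016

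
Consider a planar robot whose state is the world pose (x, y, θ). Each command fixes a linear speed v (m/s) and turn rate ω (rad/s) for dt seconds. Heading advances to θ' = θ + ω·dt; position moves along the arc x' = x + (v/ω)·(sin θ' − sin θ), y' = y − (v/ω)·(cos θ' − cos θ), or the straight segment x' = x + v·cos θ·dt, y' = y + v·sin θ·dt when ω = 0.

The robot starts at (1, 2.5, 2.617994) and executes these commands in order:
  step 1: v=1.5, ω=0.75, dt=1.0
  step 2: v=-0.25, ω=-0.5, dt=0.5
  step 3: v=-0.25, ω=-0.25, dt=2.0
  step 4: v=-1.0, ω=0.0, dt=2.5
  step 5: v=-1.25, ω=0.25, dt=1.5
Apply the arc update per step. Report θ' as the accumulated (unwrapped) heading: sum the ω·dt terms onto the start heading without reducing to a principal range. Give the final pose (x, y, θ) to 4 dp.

step 1: θ'=3.3680 (R=2.0000) → pose (-0.4489, 2.7169, 3.3680)
step 2: θ'=3.1180 (R=0.5000) → pose (-0.3249, 2.7295, 3.1180)
step 3: θ'=2.6180 (R=1.0000) → pose (0.1515, 2.5958, 2.6180)
step 4: θ'=2.6180 (straight) → pose (2.3166, 1.3458, 2.6180)
step 5: θ'=2.9930 (R=-5.0000) → pose (4.0763, 0.7311, 2.9930)

(4.0763, 0.7311, 2.9930)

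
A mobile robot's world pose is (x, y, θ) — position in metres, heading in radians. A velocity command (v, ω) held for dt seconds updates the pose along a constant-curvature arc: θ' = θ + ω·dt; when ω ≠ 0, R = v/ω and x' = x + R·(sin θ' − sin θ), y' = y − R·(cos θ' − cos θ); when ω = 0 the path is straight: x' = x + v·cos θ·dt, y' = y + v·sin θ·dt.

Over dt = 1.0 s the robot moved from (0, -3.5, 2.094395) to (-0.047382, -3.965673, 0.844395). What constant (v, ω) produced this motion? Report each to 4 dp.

Δθ = 0.844395 − 2.094395 = -1.250000
ω = Δθ/dt = -1.250000/1.0 = -1.2500
R = −Δy/(cos θ' − cos θ) = 0.4000
v = R·ω = 0.4000·-1.2500 = -0.5000

v = -0.5000, ω = -1.2500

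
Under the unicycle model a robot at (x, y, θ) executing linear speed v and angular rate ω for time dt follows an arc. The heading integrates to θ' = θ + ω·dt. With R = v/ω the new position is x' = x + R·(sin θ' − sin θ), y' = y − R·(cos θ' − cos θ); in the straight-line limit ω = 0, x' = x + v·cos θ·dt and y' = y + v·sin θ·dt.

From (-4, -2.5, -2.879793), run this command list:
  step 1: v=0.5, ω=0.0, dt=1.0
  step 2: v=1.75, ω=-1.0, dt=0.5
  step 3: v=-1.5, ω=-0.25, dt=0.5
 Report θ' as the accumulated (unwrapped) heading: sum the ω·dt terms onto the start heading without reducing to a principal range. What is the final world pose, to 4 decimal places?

(-4.6329, -2.8616, -3.5048)

step 1: θ'=-2.8798 (straight) → pose (-4.4830, -2.6294, -2.8798)
step 2: θ'=-3.3798 (R=-1.7500) → pose (-5.3488, -2.6396, -3.3798)
step 3: θ'=-3.5048 (R=6.0000) → pose (-4.6329, -2.8616, -3.5048)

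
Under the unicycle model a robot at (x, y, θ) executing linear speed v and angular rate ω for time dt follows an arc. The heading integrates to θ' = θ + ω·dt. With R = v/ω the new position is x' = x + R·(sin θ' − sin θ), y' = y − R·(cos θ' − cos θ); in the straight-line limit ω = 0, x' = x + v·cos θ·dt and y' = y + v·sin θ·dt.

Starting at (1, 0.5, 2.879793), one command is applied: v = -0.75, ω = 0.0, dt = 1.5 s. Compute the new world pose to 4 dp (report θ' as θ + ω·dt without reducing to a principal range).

(2.0867, 0.2088, 2.8798)

θ' = 2.8798 + 0.0·1.5 = 2.8798
ω = 0 → straight: x' = 1 + -0.75·cos(2.8798)·1.5 = 2.0867
y' = 0.5 + -0.75·sin(2.8798)·1.5 = 0.2088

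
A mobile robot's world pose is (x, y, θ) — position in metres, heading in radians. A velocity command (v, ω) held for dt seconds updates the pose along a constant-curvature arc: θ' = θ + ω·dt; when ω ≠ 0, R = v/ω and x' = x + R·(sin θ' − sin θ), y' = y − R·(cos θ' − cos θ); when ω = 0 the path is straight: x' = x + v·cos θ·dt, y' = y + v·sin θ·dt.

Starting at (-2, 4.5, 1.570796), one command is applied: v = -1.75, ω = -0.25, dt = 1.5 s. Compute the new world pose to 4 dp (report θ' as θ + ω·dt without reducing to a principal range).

θ' = 1.5708 + -0.25·1.5 = 1.1958
R = v/ω = -1.75/-0.25 = 7.0000
x' = -2 + 7.0000·(sin 1.1958 − sin 1.5708) = -2.4864
y' = 4.5 − 7.0000·(cos 1.1958 − cos 1.5708) = 1.9361

(-2.4864, 1.9361, 1.1958)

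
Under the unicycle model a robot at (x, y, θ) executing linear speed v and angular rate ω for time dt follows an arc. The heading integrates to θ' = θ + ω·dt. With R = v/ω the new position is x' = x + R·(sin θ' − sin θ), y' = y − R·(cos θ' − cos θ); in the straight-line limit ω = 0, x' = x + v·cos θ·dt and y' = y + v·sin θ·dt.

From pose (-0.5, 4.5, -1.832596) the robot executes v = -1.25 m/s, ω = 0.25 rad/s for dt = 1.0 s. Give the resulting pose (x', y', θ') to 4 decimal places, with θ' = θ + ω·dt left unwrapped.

(-0.3300, 5.7351, -1.5826)

θ' = -1.8326 + 0.25·1.0 = -1.5826
R = v/ω = -1.25/0.25 = -5.0000
x' = -0.5 + -5.0000·(sin -1.5826 − sin -1.8326) = -0.3300
y' = 4.5 − -5.0000·(cos -1.5826 − cos -1.8326) = 5.7351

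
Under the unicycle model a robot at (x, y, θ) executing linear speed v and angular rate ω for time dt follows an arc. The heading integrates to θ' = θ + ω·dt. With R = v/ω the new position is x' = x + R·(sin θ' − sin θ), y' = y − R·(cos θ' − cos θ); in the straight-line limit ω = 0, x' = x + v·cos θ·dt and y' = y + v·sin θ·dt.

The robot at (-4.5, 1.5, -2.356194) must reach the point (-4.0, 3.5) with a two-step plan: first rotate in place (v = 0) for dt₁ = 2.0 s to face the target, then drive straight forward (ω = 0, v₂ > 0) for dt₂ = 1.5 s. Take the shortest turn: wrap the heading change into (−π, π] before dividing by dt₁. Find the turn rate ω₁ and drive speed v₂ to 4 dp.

ω₁ = -1.3006, v₂ = 1.3744

heading to target = atan2(3.5−1.5, -4−-4.5) = 1.3258
Δθ = wrap(1.3258 − -2.3562) = -2.6012; ω₁ = Δθ/dt₁ = -1.3006
distance = √((-4−-4.5)² + (3.5−1.5)²) = 2.0616; v₂ = distance/dt₂ = 1.3744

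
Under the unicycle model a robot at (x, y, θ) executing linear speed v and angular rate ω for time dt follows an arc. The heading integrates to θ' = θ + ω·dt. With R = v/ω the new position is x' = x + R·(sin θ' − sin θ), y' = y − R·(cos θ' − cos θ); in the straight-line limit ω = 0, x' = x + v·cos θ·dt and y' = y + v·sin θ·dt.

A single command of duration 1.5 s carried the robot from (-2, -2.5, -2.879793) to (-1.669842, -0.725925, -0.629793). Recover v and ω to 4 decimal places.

v = -1.5000, ω = 1.5000

Δθ = -0.629793 − -2.879793 = 2.250000
ω = Δθ/dt = 2.250000/1.5 = 1.5000
R = −Δy/(cos θ' − cos θ) = -1.0000
v = R·ω = -1.0000·1.5000 = -1.5000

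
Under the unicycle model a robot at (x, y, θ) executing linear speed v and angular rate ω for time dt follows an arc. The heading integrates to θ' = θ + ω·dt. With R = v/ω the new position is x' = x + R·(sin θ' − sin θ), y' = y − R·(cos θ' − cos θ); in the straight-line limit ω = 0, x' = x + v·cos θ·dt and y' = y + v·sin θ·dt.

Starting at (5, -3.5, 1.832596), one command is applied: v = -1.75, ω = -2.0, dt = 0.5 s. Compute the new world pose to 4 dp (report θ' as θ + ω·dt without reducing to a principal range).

(4.8020, -4.3153, 0.8326)

θ' = 1.8326 + -2.0·0.5 = 0.8326
R = v/ω = -1.75/-2.0 = 0.8750
x' = 5 + 0.8750·(sin 0.8326 − sin 1.8326) = 4.8020
y' = -3.5 − 0.8750·(cos 0.8326 − cos 1.8326) = -4.3153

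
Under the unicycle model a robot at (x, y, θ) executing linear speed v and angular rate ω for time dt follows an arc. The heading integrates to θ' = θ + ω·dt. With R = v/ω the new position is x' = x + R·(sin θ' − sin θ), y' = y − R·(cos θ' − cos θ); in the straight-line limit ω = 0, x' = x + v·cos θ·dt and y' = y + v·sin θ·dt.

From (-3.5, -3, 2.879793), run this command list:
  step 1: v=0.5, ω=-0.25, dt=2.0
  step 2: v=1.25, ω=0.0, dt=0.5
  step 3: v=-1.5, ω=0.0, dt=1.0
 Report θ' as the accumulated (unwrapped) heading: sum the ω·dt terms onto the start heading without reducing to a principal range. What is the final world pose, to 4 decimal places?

step 1: θ'=2.3798 (R=-2.0000) → pose (-4.3628, -2.5153, 2.3798)
step 2: θ'=2.3798 (straight) → pose (-4.8151, -2.0839, 2.3798)
step 3: θ'=2.3798 (straight) → pose (-3.7297, -3.1193, 2.3798)

(-3.7297, -3.1193, 2.3798)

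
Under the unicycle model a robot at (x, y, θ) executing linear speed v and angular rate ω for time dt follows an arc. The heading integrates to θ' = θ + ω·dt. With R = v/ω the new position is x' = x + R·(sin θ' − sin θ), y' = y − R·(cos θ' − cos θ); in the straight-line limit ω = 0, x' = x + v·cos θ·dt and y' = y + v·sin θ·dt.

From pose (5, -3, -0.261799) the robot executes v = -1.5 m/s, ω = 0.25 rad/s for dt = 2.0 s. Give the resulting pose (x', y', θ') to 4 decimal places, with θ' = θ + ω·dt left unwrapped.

θ' = -0.2618 + 0.25·2.0 = 0.2382
R = v/ω = -1.5/0.25 = -6.0000
x' = 5 + -6.0000·(sin 0.2382 − sin -0.2618) = 2.0314
y' = -3 − -6.0000·(cos 0.2382 − cos -0.2618) = -2.9650

(2.0314, -2.9650, 0.2382)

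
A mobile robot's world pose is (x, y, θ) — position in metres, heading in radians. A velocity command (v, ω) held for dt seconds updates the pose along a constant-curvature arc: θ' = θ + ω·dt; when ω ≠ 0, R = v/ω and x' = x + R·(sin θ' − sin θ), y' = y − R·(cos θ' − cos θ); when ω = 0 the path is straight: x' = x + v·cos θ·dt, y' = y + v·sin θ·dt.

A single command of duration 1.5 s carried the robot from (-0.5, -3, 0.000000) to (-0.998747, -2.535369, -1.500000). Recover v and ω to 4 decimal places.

Δθ = -1.500000 − 0.000000 = -1.500000
ω = Δθ/dt = -1.500000/1.5 = -1.0000
R = Δx/(sin θ' − sin θ) = 0.5000
v = R·ω = 0.5000·-1.0000 = -0.5000

v = -0.5000, ω = -1.0000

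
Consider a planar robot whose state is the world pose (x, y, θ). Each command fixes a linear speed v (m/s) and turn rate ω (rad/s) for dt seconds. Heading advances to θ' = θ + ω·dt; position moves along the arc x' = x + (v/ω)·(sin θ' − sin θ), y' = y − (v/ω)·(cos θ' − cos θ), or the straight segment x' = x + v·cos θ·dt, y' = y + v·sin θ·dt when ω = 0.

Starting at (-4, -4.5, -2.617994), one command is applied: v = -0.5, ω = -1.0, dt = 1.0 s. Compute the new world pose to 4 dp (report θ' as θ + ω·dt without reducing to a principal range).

(-3.5207, -4.4887, -3.6180)

θ' = -2.6180 + -1.0·1.0 = -3.6180
R = v/ω = -0.5/-1.0 = 0.5000
x' = -4 + 0.5000·(sin -3.6180 − sin -2.6180) = -3.5207
y' = -4.5 − 0.5000·(cos -3.6180 − cos -2.6180) = -4.4887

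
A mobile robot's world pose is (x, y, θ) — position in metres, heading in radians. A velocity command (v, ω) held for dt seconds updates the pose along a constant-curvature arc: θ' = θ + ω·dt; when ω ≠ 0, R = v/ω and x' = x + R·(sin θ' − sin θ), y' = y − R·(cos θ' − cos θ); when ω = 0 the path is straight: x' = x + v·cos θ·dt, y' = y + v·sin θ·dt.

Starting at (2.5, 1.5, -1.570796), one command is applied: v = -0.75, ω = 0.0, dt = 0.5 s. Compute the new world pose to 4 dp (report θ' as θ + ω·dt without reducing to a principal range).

(2.5000, 1.8750, -1.5708)

θ' = -1.5708 + 0.0·0.5 = -1.5708
ω = 0 → straight: x' = 2.5 + -0.75·cos(-1.5708)·0.5 = 2.5000
y' = 1.5 + -0.75·sin(-1.5708)·0.5 = 1.8750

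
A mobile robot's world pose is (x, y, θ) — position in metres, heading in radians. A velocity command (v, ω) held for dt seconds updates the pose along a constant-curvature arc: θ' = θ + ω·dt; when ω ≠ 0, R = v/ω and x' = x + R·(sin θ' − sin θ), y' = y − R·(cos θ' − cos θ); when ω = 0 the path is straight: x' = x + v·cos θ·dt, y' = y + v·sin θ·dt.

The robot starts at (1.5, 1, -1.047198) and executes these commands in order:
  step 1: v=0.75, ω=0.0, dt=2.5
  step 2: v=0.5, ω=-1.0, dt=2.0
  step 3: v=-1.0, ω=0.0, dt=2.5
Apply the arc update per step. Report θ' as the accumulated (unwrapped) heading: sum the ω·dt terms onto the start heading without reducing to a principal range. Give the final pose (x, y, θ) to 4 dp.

(4.5405, -1.1359, -3.0472)

step 1: θ'=-1.0472 (straight) → pose (2.4375, -0.6238, -1.0472)
step 2: θ'=-3.0472 (R=-0.5000) → pose (2.0516, -1.3716, -3.0472)
step 3: θ'=-3.0472 (straight) → pose (4.5405, -1.1359, -3.0472)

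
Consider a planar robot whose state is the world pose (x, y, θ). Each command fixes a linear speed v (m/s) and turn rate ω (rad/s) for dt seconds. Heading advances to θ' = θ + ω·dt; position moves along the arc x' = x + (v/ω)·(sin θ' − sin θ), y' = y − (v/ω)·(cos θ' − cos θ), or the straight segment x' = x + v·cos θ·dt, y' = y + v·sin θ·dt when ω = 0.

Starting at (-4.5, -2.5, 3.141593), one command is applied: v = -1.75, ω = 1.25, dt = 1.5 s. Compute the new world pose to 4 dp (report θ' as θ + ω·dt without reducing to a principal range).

θ' = 3.1416 + 1.25·1.5 = 5.0166
R = v/ω = -1.75/1.25 = -1.4000
x' = -4.5 + -1.4000·(sin 5.0166 − sin 3.1416) = -3.1643
y' = -2.5 − -1.4000·(cos 5.0166 − cos 3.1416) = -0.6807

(-3.1643, -0.6807, 5.0166)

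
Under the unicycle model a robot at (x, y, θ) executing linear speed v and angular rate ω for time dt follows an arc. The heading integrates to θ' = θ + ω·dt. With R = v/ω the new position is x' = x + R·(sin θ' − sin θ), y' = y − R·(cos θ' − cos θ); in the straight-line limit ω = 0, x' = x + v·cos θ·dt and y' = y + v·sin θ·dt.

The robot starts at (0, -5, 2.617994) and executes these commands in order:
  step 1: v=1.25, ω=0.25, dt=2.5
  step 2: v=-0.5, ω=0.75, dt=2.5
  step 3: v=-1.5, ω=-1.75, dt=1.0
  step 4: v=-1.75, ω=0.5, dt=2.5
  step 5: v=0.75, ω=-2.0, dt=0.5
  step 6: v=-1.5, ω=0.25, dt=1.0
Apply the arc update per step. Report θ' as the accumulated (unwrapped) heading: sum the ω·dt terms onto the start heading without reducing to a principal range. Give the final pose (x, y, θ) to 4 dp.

(1.8651, 1.3733, 3.8680)

step 1: θ'=3.2430 (R=5.0000) → pose (-3.0061, -4.3558, 3.2430)
step 2: θ'=5.1180 (R=-0.6667) → pose (-2.4610, -3.4295, 5.1180)
step 3: θ'=3.3680 (R=0.8571) → pose (-1.8659, -2.2560, 3.3680)
step 4: θ'=4.6180 (R=-3.5000) → pose (0.8329, 0.8247, 4.6180)
step 5: θ'=3.6180 (R=-0.3750) → pose (0.6316, 0.5268, 3.6180)
step 6: θ'=3.8680 (R=-6.0000) → pose (1.8651, 1.3733, 3.8680)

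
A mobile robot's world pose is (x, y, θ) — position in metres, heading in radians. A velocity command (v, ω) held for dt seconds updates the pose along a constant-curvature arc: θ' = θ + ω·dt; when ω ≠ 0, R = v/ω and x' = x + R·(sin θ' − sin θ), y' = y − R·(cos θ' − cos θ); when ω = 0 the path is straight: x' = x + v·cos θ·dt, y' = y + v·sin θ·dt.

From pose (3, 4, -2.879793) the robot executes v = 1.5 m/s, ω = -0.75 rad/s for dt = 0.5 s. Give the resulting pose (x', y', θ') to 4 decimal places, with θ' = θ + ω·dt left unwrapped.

θ' = -2.8798 + -0.75·0.5 = -3.2548
R = v/ω = 1.5/-0.75 = -2.0000
x' = 3 + -2.0000·(sin -3.2548 − sin -2.8798) = 2.2564
y' = 4 − -2.0000·(cos -3.2548 − cos -2.8798) = 3.9447

(2.2564, 3.9447, -3.2548)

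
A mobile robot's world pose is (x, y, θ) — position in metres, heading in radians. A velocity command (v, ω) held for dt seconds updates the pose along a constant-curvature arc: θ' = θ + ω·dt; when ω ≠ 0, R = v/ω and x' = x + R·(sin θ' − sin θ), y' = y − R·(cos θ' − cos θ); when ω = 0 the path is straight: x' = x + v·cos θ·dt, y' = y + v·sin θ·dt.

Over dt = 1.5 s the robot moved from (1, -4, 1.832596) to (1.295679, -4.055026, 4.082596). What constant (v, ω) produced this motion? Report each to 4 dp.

v = -0.2500, ω = 1.5000

Δθ = 4.082596 − 1.832596 = 2.250000
ω = Δθ/dt = 2.250000/1.5 = 1.5000
R = Δx/(sin θ' − sin θ) = -0.1667
v = R·ω = -0.1667·1.5000 = -0.2500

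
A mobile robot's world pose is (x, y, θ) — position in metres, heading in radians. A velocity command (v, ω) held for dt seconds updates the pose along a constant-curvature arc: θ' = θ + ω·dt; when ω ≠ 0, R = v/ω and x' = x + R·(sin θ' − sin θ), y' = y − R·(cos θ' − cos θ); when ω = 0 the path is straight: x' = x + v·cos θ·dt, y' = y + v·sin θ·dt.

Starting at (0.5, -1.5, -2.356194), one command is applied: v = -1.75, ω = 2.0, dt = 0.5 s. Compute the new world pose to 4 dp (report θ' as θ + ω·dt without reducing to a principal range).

(0.7362, -0.6949, -1.3562)

θ' = -2.3562 + 2.0·0.5 = -1.3562
R = v/ω = -1.75/2.0 = -0.8750
x' = 0.5 + -0.8750·(sin -1.3562 − sin -2.3562) = 0.7362
y' = -1.5 − -0.8750·(cos -1.3562 − cos -2.3562) = -0.6949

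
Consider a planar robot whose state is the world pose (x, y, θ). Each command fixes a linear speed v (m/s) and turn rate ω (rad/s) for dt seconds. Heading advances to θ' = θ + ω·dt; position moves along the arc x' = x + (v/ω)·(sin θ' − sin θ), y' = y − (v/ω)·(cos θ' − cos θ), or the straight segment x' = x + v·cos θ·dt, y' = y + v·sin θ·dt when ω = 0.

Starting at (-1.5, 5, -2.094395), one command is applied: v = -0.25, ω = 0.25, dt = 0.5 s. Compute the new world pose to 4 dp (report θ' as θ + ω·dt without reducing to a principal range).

(-1.4444, 5.1119, -1.9694)

θ' = -2.0944 + 0.25·0.5 = -1.9694
R = v/ω = -0.25/0.25 = -1.0000
x' = -1.5 + -1.0000·(sin -1.9694 − sin -2.0944) = -1.4444
y' = 5 − -1.0000·(cos -1.9694 − cos -2.0944) = 5.1119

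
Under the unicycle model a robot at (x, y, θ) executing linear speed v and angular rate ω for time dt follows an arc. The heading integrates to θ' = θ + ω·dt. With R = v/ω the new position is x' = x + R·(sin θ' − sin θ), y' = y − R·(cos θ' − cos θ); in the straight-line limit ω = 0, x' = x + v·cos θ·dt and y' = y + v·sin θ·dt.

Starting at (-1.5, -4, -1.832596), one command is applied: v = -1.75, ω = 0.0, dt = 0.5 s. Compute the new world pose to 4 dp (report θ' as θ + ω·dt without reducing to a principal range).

θ' = -1.8326 + 0.0·0.5 = -1.8326
ω = 0 → straight: x' = -1.5 + -1.75·cos(-1.8326)·0.5 = -1.2735
y' = -4 + -1.75·sin(-1.8326)·0.5 = -3.1548

(-1.2735, -3.1548, -1.8326)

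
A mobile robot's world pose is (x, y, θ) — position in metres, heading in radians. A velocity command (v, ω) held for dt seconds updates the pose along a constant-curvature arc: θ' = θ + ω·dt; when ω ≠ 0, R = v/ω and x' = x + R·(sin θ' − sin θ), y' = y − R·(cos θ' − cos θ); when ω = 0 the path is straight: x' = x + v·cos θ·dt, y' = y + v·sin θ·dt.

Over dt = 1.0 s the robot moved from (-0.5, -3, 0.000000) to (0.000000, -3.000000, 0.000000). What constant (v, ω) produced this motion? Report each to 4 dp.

v = 0.5000, ω = 0.0000

Δθ = 0.000000 − 0.000000 = 0.000000
ω = Δθ/dt = 0.000000/1.0 = 0.0000
ω = 0 → v = (Δx·cos θ + Δy·sin θ)/dt = 0.5000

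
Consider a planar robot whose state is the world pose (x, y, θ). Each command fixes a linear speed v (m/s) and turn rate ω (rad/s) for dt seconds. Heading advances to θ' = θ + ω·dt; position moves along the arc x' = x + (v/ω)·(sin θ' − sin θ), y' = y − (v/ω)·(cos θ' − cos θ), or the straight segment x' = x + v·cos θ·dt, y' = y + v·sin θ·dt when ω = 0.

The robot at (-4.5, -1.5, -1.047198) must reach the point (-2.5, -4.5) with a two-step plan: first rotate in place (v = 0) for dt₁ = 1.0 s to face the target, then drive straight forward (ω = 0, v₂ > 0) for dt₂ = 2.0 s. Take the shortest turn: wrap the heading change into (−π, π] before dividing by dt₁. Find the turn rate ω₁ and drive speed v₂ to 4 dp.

ω₁ = 0.0644, v₂ = 1.8028

heading to target = atan2(-4.5−-1.5, -2.5−-4.5) = -0.9828
Δθ = wrap(-0.9828 − -1.0472) = 0.0644; ω₁ = Δθ/dt₁ = 0.0644
distance = √((-2.5−-4.5)² + (-4.5−-1.5)²) = 3.6056; v₂ = distance/dt₂ = 1.8028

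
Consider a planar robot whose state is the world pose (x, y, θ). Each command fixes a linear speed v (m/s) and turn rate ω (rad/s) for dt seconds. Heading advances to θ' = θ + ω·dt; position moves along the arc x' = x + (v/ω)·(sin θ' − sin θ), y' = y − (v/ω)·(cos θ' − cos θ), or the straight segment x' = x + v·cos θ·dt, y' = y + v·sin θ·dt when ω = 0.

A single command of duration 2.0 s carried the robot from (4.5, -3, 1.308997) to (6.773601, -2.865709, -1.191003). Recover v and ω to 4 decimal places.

Δθ = -1.191003 − 1.308997 = -2.500000
ω = Δθ/dt = -2.500000/2.0 = -1.2500
R = Δx/(sin θ' − sin θ) = -1.2000
v = R·ω = -1.2000·-1.2500 = 1.5000

v = 1.5000, ω = -1.2500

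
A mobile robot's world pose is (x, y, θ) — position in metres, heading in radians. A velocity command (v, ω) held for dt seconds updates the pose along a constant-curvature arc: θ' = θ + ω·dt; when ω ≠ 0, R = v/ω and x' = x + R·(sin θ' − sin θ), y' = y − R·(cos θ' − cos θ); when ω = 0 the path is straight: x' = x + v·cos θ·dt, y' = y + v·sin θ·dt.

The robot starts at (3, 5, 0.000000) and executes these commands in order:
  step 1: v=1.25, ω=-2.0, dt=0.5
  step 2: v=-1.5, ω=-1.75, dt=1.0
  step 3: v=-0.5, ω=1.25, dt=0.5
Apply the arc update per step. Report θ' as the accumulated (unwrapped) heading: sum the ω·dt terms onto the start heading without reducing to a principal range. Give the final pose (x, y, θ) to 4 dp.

(4.1075, 6.1273, -2.1250)

step 1: θ'=-1.0000 (R=-0.6250) → pose (3.5259, 4.7127, -1.0000)
step 2: θ'=-2.7500 (R=0.8571) → pose (3.9200, 5.9681, -2.7500)
step 3: θ'=-2.1250 (R=-0.4000) → pose (4.1075, 6.1273, -2.1250)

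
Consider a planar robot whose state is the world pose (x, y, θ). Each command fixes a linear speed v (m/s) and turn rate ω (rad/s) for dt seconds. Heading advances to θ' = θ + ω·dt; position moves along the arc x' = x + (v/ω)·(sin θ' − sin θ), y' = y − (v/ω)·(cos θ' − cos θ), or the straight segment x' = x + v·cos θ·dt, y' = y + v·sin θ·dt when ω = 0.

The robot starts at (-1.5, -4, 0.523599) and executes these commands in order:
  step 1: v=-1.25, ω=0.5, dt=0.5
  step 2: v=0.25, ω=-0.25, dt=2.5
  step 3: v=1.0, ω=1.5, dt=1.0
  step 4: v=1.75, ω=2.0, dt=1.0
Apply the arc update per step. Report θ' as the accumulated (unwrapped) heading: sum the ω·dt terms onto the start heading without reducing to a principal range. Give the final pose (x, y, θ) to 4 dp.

step 1: θ'=0.7736 (R=-2.5000) → pose (-1.9968, -4.3766, 0.7736)
step 2: θ'=0.1486 (R=-1.0000) → pose (-1.4461, -4.1030, 0.1486)
step 3: θ'=1.6486 (R=0.6667) → pose (-0.8802, -3.3918, 1.6486)
step 4: θ'=3.6486 (R=0.8750) → pose (-2.1774, -2.6949, 3.6486)

(-2.1774, -2.6949, 3.6486)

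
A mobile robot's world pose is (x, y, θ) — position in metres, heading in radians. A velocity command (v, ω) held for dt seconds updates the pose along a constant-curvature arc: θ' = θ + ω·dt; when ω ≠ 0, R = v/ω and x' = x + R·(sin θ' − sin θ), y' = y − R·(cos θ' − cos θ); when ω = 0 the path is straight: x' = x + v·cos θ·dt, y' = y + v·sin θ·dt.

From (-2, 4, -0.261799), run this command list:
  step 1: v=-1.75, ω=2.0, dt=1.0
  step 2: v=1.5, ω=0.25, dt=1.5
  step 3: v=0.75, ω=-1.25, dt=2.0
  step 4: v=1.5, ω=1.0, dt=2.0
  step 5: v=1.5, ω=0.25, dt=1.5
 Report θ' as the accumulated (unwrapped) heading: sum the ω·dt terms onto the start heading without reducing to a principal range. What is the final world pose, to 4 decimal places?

(-1.5716, 9.6026, 1.9882)

step 1: θ'=1.7382 (R=-0.8750) → pose (-3.0892, 3.0090, 1.7382)
step 2: θ'=2.1132 (R=6.0000) → pose (-3.8665, 5.1065, 2.1132)
step 3: θ'=-0.3868 (R=-0.6000) → pose (-3.1263, 5.9718, -0.3868)
step 4: θ'=1.6132 (R=1.5000) → pose (-1.0618, 7.4246, 1.6132)
step 5: θ'=1.9882 (R=6.0000) → pose (-1.5716, 9.6026, 1.9882)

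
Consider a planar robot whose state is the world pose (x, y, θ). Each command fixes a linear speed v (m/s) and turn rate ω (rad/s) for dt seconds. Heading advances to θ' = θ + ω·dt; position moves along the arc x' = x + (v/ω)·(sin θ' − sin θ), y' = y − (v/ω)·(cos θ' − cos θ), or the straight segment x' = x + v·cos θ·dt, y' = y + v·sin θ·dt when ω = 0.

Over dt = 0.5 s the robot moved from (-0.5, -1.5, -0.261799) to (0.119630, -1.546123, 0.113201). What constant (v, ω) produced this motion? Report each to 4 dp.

v = 1.2500, ω = 0.7500

Δθ = 0.113201 − -0.261799 = 0.375000
ω = Δθ/dt = 0.375000/0.5 = 0.7500
R = Δx/(sin θ' − sin θ) = 1.6667
v = R·ω = 1.6667·0.7500 = 1.2500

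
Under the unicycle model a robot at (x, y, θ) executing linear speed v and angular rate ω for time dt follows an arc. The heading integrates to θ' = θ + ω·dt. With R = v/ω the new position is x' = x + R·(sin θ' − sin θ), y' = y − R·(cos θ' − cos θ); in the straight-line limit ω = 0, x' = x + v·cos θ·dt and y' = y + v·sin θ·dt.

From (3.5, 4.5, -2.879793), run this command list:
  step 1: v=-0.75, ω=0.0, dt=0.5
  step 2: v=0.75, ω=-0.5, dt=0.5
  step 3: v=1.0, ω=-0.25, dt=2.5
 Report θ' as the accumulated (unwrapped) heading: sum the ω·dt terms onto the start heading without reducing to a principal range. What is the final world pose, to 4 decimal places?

(1.1425, 5.2745, -3.7548)

step 1: θ'=-2.8798 (straight) → pose (3.8622, 4.5971, -2.8798)
step 2: θ'=-3.1298 (R=-1.5000) → pose (3.4917, 4.5461, -3.1298)
step 3: θ'=-3.7548 (R=-4.0000) → pose (1.1425, 5.2745, -3.7548)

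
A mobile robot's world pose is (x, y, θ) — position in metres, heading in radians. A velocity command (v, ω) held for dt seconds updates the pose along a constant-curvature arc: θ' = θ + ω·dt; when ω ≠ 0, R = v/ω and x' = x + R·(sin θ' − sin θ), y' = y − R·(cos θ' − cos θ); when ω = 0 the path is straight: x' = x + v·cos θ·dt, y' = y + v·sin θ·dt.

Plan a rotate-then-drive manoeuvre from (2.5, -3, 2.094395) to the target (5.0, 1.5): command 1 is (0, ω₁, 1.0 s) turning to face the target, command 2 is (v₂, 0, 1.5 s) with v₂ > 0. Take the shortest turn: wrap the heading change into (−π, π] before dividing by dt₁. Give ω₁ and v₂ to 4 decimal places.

heading to target = atan2(1.5−-3, 5−2.5) = 1.0637
Δθ = wrap(1.0637 − 2.0944) = -1.0307; ω₁ = Δθ/dt₁ = -1.0307
distance = √((5−2.5)² + (1.5−-3)²) = 5.1478; v₂ = distance/dt₂ = 3.4319

ω₁ = -1.0307, v₂ = 3.4319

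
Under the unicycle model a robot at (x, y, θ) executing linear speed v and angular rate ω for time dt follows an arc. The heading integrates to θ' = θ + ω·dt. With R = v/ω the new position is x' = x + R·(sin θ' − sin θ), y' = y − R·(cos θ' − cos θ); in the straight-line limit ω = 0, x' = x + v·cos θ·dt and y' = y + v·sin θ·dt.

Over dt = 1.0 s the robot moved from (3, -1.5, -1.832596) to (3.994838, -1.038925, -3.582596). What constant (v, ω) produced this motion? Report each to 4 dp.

v = -1.2500, ω = -1.7500

Δθ = -3.582596 − -1.832596 = -1.750000
ω = Δθ/dt = -1.750000/1.0 = -1.7500
R = Δx/(sin θ' − sin θ) = 0.7143
v = R·ω = 0.7143·-1.7500 = -1.2500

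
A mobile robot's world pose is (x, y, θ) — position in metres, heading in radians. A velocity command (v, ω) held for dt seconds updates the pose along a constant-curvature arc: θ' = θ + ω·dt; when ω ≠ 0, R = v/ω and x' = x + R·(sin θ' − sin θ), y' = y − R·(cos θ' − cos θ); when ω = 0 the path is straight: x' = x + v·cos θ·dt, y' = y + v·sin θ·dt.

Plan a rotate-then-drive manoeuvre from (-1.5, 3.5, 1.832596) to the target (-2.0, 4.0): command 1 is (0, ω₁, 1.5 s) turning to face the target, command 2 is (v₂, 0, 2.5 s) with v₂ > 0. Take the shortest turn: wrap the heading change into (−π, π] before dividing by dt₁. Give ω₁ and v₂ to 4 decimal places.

heading to target = atan2(4−3.5, -2−-1.5) = 2.3562
Δθ = wrap(2.3562 − 1.8326) = 0.5236; ω₁ = Δθ/dt₁ = 0.3491
distance = √((-2−-1.5)² + (4−3.5)²) = 0.7071; v₂ = distance/dt₂ = 0.2828

ω₁ = 0.3491, v₂ = 0.2828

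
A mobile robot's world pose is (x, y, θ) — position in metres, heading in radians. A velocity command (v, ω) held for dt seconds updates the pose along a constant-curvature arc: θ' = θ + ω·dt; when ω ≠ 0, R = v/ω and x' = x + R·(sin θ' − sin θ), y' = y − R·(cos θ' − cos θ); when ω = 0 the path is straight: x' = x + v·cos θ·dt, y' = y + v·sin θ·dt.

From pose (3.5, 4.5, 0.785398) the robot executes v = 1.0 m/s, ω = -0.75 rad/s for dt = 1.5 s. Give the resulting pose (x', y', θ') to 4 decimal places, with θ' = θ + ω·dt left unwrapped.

θ' = 0.7854 + -0.75·1.5 = -0.3396
R = v/ω = 1.0/-0.75 = -1.3333
x' = 3.5 + -1.3333·(sin -0.3396 − sin 0.7854) = 4.8870
y' = 4.5 − -1.3333·(cos -0.3396 − cos 0.7854) = 4.8144

(4.8870, 4.8144, -0.3396)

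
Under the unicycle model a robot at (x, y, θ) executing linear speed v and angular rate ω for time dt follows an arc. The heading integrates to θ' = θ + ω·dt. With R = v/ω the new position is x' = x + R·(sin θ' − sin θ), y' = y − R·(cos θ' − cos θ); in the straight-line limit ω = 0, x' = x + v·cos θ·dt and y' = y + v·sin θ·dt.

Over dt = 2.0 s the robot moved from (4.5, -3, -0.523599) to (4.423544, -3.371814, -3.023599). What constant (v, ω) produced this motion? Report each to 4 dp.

v = 0.2500, ω = -1.2500

Δθ = -3.023599 − -0.523599 = -2.500000
ω = Δθ/dt = -2.500000/2.0 = -1.2500
R = −Δy/(cos θ' − cos θ) = -0.2000
v = R·ω = -0.2000·-1.2500 = 0.2500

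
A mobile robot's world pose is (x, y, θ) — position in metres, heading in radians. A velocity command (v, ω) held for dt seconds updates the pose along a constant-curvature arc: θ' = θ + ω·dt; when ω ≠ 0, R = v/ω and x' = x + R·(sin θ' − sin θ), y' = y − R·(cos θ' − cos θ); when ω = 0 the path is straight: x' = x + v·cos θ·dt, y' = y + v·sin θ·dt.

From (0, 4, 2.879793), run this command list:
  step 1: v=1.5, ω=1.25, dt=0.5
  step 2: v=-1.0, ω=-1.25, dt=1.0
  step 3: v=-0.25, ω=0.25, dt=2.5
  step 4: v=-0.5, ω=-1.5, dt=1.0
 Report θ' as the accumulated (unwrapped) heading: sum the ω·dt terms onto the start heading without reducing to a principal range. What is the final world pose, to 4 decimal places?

(0.9246, 3.0010, 1.3798)

step 1: θ'=3.5048 (R=1.2000) → pose (-0.7369, 3.9626, 3.5048)
step 2: θ'=2.2548 (R=0.8000) → pose (0.1674, 3.7203, 2.2548)
step 3: θ'=2.8798 (R=-1.0000) → pose (0.6836, 3.3863, 2.8798)
step 4: θ'=1.3798 (R=0.3333) → pose (0.9246, 3.0010, 1.3798)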